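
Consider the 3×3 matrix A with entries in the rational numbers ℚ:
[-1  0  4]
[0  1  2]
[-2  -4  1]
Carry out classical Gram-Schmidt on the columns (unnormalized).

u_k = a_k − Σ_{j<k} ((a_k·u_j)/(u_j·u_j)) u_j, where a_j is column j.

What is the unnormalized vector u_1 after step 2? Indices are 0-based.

Step 1: u_0 = a_0 = (-1, 0, -2).
Step 2: u_1 = a_1 − (8/5)·u_0 = (8/5, 1, -4/5).

u_1 = (8/5, 1, -4/5)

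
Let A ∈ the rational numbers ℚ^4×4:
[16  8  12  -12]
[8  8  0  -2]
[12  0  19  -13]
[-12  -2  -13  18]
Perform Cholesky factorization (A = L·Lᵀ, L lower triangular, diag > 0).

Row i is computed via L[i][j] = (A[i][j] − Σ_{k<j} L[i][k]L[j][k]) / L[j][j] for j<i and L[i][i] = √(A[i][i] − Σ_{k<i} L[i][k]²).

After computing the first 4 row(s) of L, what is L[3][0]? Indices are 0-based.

Step 1: L[0][0] = √(16) = 4.
  L[1][0] = (8) / L[0][0] = 2.
Step 2: L[1][1] = √(4) = 2.
  L[2][0] = (12) / L[0][0] = 3.
  L[2][1] = (-6) / L[1][1] = -3.
Step 3: L[2][2] = √(1) = 1.
  L[3][0] = (-12) / L[0][0] = -3.
  L[3][1] = (4) / L[1][1] = 2.
  L[3][2] = (2) / L[2][2] = 2.
Step 4: L[3][3] = √(1) = 1.

L[3][0] = -3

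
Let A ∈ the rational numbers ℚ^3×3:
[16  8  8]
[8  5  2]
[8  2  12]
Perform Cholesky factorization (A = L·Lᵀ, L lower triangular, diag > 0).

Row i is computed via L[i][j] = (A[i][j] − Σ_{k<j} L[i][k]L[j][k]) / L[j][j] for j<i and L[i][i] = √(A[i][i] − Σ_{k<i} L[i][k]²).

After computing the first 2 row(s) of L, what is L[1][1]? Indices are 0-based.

L[1][1] = 1

Step 1: L[0][0] = √(16) = 4.
  L[1][0] = (8) / L[0][0] = 2.
Step 2: L[1][1] = √(1) = 1.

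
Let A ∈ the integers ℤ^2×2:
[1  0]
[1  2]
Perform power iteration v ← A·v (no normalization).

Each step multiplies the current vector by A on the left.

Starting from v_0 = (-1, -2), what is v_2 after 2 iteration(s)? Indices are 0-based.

v_2 = (-1, -11)

v_0 = (-1, -2).
v_1 = A·v_0 = (-1, -5).
v_2 = A·v_1 = (-1, -11).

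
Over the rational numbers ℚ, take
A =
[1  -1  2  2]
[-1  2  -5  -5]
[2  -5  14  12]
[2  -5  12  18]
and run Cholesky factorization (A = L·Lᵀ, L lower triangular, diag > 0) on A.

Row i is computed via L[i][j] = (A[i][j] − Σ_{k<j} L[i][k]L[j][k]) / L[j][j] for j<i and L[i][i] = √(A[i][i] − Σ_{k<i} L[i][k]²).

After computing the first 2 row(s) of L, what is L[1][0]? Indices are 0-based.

L[1][0] = -1

Step 1: L[0][0] = √(1) = 1.
  L[1][0] = (-1) / L[0][0] = -1.
Step 2: L[1][1] = √(1) = 1.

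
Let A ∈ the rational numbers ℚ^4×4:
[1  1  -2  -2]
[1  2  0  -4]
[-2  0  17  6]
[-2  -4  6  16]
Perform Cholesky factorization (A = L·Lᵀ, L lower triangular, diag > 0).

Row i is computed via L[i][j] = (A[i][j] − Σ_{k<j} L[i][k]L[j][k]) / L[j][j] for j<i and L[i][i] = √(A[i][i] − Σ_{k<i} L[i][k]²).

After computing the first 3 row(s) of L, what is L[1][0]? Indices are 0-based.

L[1][0] = 1

Step 1: L[0][0] = √(1) = 1.
  L[1][0] = (1) / L[0][0] = 1.
Step 2: L[1][1] = √(1) = 1.
  L[2][0] = (-2) / L[0][0] = -2.
  L[2][1] = (2) / L[1][1] = 2.
Step 3: L[2][2] = √(9) = 3.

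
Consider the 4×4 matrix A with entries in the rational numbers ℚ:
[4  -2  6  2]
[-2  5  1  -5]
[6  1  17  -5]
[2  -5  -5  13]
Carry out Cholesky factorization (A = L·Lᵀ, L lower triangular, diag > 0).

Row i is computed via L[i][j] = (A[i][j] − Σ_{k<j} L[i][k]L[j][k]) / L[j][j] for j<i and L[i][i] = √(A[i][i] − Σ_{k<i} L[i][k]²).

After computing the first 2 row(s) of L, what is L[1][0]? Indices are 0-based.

L[1][0] = -1

Step 1: L[0][0] = √(4) = 2.
  L[1][0] = (-2) / L[0][0] = -1.
Step 2: L[1][1] = √(4) = 2.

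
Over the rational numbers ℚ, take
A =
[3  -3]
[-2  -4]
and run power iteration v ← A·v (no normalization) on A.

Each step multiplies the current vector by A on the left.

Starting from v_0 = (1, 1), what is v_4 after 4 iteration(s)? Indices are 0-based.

v_4 = (342, 564)

v_0 = (1, 1).
v_1 = A·v_0 = (0, -6).
v_2 = A·v_1 = (18, 24).
v_3 = A·v_2 = (-18, -132).
v_4 = A·v_3 = (342, 564).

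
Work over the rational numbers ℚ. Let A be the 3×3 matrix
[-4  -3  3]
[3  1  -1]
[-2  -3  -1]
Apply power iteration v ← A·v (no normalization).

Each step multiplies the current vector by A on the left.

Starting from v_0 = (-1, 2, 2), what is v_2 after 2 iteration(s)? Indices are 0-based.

v_2 = (-25, 15, 7)

v_0 = (-1, 2, 2).
v_1 = A·v_0 = (4, -3, -6).
v_2 = A·v_1 = (-25, 15, 7).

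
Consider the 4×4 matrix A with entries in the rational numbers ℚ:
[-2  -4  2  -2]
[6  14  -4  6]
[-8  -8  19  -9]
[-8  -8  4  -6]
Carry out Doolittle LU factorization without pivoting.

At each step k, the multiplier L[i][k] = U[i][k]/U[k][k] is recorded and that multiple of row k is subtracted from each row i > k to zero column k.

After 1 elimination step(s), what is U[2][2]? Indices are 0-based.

[col 0] pivot -2
  R1 -= -3*R0 → (0, 2, 2, 0)  (L[1][0] := -3)
  R2 -= 4*R0 → (0, 8, 11, -1)  (L[2][0] := 4)
  R3 -= 4*R0 → (0, 8, -4, 2)  (L[3][0] := 4)

U[2][2] = 11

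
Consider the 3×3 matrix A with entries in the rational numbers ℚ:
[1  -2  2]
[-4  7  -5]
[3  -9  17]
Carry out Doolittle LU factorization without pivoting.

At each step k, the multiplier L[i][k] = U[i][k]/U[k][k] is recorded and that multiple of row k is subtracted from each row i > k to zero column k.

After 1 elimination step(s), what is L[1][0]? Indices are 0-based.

k=0: U[0][0]=1
  eliminate (1,0): mult=-4, new row 1: (0, -1, 3); set L[1][0]=-4
  eliminate (2,0): mult=3, new row 2: (0, -3, 11); set L[2][0]=3

L[1][0] = -4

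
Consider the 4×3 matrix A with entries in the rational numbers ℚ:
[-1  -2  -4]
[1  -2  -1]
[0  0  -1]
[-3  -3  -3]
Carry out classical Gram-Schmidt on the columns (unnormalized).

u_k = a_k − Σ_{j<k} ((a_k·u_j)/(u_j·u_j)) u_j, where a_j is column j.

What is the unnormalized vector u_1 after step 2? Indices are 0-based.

Step 1: u_0 = a_0 = (-1, 1, 0, -3).
Step 2: u_1 = a_1 − (9/11)·u_0 = (-13/11, -31/11, 0, -6/11).

u_1 = (-13/11, -31/11, 0, -6/11)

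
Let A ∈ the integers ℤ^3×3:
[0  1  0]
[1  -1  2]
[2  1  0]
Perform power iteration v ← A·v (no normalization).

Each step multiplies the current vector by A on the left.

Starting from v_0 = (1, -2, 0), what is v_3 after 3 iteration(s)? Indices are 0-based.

v_0 = (1, -2, 0).
v_1 = A·v_0 = (-2, 3, 0).
v_2 = A·v_1 = (3, -5, -1).
v_3 = A·v_2 = (-5, 6, 1).

v_3 = (-5, 6, 1)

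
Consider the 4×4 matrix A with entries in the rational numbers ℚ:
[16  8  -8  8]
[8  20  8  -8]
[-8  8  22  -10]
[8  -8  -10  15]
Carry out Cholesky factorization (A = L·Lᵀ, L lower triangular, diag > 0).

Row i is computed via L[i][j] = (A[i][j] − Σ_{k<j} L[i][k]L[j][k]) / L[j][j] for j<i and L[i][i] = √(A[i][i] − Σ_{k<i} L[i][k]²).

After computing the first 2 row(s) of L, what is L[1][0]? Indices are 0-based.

L[1][0] = 2

Step 1: L[0][0] = √(16) = 4.
  L[1][0] = (8) / L[0][0] = 2.
Step 2: L[1][1] = √(16) = 4.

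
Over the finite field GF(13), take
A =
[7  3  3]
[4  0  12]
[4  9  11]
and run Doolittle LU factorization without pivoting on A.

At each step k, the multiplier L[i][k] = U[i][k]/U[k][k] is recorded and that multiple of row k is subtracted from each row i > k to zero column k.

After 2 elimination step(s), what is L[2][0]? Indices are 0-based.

L[2][0] = 8

k=0: U[0][0]=7
  eliminate (1,0): mult=8, new row 1: (0, 2, 1); set L[1][0]=8
  eliminate (2,0): mult=8, new row 2: (0, 11, 0); set L[2][0]=8
k=1: U[1][1]=2
  eliminate (2,1): mult=12, new row 2: (0, 0, 1); set L[2][1]=12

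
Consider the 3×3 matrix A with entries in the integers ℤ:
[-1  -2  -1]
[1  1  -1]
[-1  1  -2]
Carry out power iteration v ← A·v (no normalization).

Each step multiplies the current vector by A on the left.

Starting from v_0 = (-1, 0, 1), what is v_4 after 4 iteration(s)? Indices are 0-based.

v_4 = (1, 7, 19)

v_0 = (-1, 0, 1).
v_1 = A·v_0 = (0, -2, -1).
v_2 = A·v_1 = (5, -1, 0).
v_3 = A·v_2 = (-3, 4, -6).
v_4 = A·v_3 = (1, 7, 19).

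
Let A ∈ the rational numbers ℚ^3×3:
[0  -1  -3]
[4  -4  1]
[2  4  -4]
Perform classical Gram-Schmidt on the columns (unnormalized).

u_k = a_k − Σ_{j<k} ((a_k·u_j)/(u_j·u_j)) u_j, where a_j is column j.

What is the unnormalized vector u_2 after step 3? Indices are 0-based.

u_2 = (-540/149, 45/149, -90/149)

Step 1: u_0 = a_0 = (0, 4, 2).
Step 2: u_1 = a_1 − (-2/5)·u_0 = (-1, -12/5, 24/5).
Step 3: u_2 = a_2 − (-1/5)·u_0 − (-93/149)·u_1 = (-540/149, 45/149, -90/149).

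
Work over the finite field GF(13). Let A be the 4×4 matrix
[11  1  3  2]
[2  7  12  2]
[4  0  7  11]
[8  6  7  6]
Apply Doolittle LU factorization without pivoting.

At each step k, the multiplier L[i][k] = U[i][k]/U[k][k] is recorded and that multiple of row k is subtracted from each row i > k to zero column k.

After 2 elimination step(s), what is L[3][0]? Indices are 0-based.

[col 0] pivot 11
  R1 -= 12*R0 → (0, 8, 2, 4)  (L[1][0] := 12)
  R2 -= 11*R0 → (0, 2, 0, 2)  (L[2][0] := 11)
  R3 -= 9*R0 → (0, 10, 6, 1)  (L[3][0] := 9)
[col 1] pivot 8
  R2 -= 10*R1 → (0, 0, 6, 1)  (L[2][1] := 10)
  R3 -= 11*R1 → (0, 0, 10, 9)  (L[3][1] := 11)

L[3][0] = 9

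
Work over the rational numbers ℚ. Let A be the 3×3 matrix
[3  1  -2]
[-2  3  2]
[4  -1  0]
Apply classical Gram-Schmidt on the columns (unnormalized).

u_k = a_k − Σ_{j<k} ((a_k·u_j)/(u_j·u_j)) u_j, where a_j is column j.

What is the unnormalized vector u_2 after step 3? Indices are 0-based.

u_2 = (-34/27, 119/135, 187/135)

Step 1: u_0 = a_0 = (3, -2, 4).
Step 2: u_1 = a_1 − (-7/29)·u_0 = (50/29, 73/29, -1/29).
Step 3: u_2 = a_2 − (-10/29)·u_0 − (23/135)·u_1 = (-34/27, 119/135, 187/135).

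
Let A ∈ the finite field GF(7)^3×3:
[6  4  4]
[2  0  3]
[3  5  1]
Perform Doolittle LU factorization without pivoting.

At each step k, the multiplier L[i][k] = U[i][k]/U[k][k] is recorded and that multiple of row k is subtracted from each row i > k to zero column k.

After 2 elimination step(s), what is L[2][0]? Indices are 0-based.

Step 1: pivot at (0,0) is 6.
  row1 ← row1 − (5)·row0  ⇒  L[1][0]=5, U row1=(0, 1, 4)
  row2 ← row2 − (4)·row0  ⇒  L[2][0]=4, U row2=(0, 3, 6)
Step 2: pivot at (1,1) is 1.
  row2 ← row2 − (3)·row1  ⇒  L[2][1]=3, U row2=(0, 0, 1)

L[2][0] = 4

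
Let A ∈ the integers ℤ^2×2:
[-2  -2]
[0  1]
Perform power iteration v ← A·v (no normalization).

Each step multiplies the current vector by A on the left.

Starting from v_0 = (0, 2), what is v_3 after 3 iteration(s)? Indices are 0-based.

v_0 = (0, 2).
v_1 = A·v_0 = (-4, 2).
v_2 = A·v_1 = (4, 2).
v_3 = A·v_2 = (-12, 2).

v_3 = (-12, 2)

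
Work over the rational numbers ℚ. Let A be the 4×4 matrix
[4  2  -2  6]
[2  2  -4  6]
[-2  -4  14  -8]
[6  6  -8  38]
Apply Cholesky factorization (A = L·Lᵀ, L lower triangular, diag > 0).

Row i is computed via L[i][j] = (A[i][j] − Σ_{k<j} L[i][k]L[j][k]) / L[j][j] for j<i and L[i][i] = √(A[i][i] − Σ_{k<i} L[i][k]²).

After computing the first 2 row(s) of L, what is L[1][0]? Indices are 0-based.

Step 1: L[0][0] = √(4) = 2.
  L[1][0] = (2) / L[0][0] = 1.
Step 2: L[1][1] = √(1) = 1.

L[1][0] = 1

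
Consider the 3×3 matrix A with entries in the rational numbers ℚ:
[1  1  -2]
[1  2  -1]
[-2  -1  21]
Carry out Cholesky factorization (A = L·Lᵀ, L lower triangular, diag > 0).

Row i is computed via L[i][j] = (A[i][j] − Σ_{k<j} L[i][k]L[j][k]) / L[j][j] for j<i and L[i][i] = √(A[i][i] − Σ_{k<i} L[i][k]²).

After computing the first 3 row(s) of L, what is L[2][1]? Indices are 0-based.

Step 1: L[0][0] = √(1) = 1.
  L[1][0] = (1) / L[0][0] = 1.
Step 2: L[1][1] = √(1) = 1.
  L[2][0] = (-2) / L[0][0] = -2.
  L[2][1] = (1) / L[1][1] = 1.
Step 3: L[2][2] = √(16) = 4.

L[2][1] = 1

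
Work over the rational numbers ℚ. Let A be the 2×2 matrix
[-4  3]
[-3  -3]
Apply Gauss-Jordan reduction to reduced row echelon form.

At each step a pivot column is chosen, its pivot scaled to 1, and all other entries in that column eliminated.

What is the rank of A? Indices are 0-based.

rank = 2

pivot(0,0)=-4: scale R0 → (1, -3/4)
  clear (1,0): R1 −= (-3)R0 → (0, -21/4)
pivot(1,1)=-21/4: scale R1 → (0, 1)
  clear (0,1): R0 −= (-3/4)R1 → (1, 0)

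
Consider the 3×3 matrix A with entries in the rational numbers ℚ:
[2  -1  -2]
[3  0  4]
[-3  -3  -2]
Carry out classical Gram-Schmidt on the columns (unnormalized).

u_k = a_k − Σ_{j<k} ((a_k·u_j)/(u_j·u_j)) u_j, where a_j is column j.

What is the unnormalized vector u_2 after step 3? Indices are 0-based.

Step 1: u_0 = a_0 = (2, 3, -3).
Step 2: u_1 = a_1 − (7/22)·u_0 = (-18/11, -21/22, -45/22).
Step 3: u_2 = a_2 − (7/11)·u_0 − (26/57)·u_1 = (-48/19, 48/19, 16/19).

u_2 = (-48/19, 48/19, 16/19)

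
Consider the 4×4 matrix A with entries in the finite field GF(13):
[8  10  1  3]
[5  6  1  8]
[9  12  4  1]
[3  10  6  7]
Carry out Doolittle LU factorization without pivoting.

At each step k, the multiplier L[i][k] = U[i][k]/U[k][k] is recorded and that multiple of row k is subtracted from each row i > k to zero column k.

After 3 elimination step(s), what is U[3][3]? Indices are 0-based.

k=0: U[0][0]=8
  eliminate (1,0): mult=12, new row 1: (0, 3, 2, 11); set L[1][0]=12
  eliminate (2,0): mult=6, new row 2: (0, 4, 11, 9); set L[2][0]=6
  eliminate (3,0): mult=2, new row 3: (0, 3, 4, 1); set L[3][0]=2
k=1: U[1][1]=3
  eliminate (2,1): mult=10, new row 2: (0, 0, 4, 3); set L[2][1]=10
  eliminate (3,1): mult=1, new row 3: (0, 0, 2, 3); set L[3][1]=1
k=2: U[2][2]=4
  eliminate (3,2): mult=7, new row 3: (0, 0, 0, 8); set L[3][2]=7

U[3][3] = 8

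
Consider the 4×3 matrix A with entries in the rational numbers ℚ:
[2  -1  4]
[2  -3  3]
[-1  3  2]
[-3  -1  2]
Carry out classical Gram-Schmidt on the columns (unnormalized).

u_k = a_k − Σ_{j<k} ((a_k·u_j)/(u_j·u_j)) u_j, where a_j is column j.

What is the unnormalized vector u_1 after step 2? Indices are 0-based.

Step 1: u_0 = a_0 = (2, 2, -1, -3).
Step 2: u_1 = a_1 − (-4/9)·u_0 = (-1/9, -19/9, 23/9, -7/3).

u_1 = (-1/9, -19/9, 23/9, -7/3)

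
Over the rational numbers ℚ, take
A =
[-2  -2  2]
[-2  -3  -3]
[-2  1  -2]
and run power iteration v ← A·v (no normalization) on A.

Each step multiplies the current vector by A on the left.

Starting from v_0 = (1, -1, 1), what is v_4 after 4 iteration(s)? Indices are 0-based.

v_4 = (156, 54, -89)

v_0 = (1, -1, 1).
v_1 = A·v_0 = (2, -2, -5).
v_2 = A·v_1 = (-10, 17, 4).
v_3 = A·v_2 = (-6, -43, 29).
v_4 = A·v_3 = (156, 54, -89).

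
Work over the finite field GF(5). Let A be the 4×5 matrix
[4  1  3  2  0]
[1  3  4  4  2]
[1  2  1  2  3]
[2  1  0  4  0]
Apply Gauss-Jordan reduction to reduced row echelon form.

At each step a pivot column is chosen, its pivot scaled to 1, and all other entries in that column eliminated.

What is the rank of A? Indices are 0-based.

[1] R0 /= 4  ⇒  (1, 4, 2, 3, 0)
     R1 -= 1·R0  ⇒  (0, 4, 2, 1, 2)
     R2 -= 1·R0  ⇒  (0, 3, 4, 4, 3)
     R3 -= 2·R0  ⇒  (0, 3, 1, 3, 0)
[2] R1 /= 4  ⇒  (0, 1, 3, 4, 3)
     R0 -= 4·R1  ⇒  (1, 0, 0, 2, 3)
     R2 -= 3·R1  ⇒  (0, 0, 0, 2, 4)
     R3 -= 3·R1  ⇒  (0, 0, 2, 1, 1)
[3] R2 <-> R3
[3] R2 /= 2  ⇒  (0, 0, 1, 3, 3)
     R1 -= 3·R2  ⇒  (0, 1, 0, 0, 4)
[4] R3 /= 2  ⇒  (0, 0, 0, 1, 2)
     R0 -= 2·R3  ⇒  (1, 0, 0, 0, 4)
     R2 -= 3·R3  ⇒  (0, 0, 1, 0, 2)

rank = 4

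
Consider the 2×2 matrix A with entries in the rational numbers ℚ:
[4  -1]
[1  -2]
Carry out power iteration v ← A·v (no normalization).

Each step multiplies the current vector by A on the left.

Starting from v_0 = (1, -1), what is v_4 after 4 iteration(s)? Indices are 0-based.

v_0 = (1, -1).
v_1 = A·v_0 = (5, 3).
v_2 = A·v_1 = (17, -1).
v_3 = A·v_2 = (69, 19).
v_4 = A·v_3 = (257, 31).

v_4 = (257, 31)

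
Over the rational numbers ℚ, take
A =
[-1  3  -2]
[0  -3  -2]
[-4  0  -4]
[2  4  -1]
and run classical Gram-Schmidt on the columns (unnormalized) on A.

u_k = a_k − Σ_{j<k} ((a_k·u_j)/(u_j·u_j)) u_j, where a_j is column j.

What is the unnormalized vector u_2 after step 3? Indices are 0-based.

u_2 = (-322/689, -1870/689, -500/689, -1161/689)

Step 1: u_0 = a_0 = (-1, 0, -4, 2).
Step 2: u_1 = a_1 − (5/21)·u_0 = (68/21, -3, 20/21, 74/21).
Step 3: u_2 = a_2 − (16/21)·u_0 − (-164/689)·u_1 = (-322/689, -1870/689, -500/689, -1161/689).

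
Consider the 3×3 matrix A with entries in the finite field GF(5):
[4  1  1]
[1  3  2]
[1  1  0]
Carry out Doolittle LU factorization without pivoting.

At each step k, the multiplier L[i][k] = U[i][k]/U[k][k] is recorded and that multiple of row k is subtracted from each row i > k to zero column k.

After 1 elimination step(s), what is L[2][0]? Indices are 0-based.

[col 0] pivot 4
  R1 -= 4*R0 → (0, 4, 3)  (L[1][0] := 4)
  R2 -= 4*R0 → (0, 2, 1)  (L[2][0] := 4)

L[2][0] = 4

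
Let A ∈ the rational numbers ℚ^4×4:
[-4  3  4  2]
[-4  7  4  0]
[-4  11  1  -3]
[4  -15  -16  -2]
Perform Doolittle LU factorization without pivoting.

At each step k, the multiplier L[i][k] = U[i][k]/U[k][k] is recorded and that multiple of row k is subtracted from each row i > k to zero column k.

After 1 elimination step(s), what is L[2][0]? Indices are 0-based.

k=0: U[0][0]=-4
  eliminate (1,0): mult=1, new row 1: (0, 4, 0, -2); set L[1][0]=1
  eliminate (2,0): mult=1, new row 2: (0, 8, -3, -5); set L[2][0]=1
  eliminate (3,0): mult=-1, new row 3: (0, -12, -12, 0); set L[3][0]=-1

L[2][0] = 1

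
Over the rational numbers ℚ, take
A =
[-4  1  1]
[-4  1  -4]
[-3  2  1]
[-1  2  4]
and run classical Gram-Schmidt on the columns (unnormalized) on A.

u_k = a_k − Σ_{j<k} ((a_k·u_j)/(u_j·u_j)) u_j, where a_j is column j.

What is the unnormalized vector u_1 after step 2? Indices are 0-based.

Step 1: u_0 = a_0 = (-4, -4, -3, -1).
Step 2: u_1 = a_1 − (-8/21)·u_0 = (-11/21, -11/21, 6/7, 34/21).

u_1 = (-11/21, -11/21, 6/7, 34/21)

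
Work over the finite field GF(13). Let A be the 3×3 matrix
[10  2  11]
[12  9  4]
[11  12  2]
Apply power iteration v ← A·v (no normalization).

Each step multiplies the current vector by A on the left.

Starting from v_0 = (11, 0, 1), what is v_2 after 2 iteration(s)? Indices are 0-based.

v_0 = (11, 0, 1).
v_1 = A·v_0 = (4, 6, 6).
v_2 = A·v_1 = (1, 9, 11).

v_2 = (1, 9, 11)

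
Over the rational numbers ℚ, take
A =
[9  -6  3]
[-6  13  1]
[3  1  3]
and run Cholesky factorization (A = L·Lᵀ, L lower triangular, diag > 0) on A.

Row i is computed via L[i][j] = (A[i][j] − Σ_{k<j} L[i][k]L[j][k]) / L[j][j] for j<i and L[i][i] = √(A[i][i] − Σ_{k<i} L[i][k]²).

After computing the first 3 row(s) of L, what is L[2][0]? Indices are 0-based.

Step 1: L[0][0] = √(9) = 3.
  L[1][0] = (-6) / L[0][0] = -2.
Step 2: L[1][1] = √(9) = 3.
  L[2][0] = (3) / L[0][0] = 1.
  L[2][1] = (3) / L[1][1] = 1.
Step 3: L[2][2] = √(1) = 1.

L[2][0] = 1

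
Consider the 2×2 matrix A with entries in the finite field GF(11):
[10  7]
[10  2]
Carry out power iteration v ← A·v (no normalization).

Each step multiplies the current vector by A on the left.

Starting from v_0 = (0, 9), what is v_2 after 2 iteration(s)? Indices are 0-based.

v_0 = (0, 9).
v_1 = A·v_0 = (8, 7).
v_2 = A·v_1 = (8, 6).

v_2 = (8, 6)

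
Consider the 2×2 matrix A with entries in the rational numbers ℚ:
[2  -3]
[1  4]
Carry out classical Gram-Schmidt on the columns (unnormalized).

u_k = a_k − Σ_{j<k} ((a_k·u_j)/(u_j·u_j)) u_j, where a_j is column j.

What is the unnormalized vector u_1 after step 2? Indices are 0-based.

u_1 = (-11/5, 22/5)

Step 1: u_0 = a_0 = (2, 1).
Step 2: u_1 = a_1 − (-2/5)·u_0 = (-11/5, 22/5).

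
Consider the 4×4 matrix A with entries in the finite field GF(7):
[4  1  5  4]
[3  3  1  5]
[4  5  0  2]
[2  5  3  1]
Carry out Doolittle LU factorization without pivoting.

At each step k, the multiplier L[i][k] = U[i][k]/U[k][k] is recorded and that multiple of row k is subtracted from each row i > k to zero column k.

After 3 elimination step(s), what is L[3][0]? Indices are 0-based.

L[3][0] = 4

k=0: U[0][0]=4
  eliminate (1,0): mult=6, new row 1: (0, 4, 6, 2); set L[1][0]=6
  eliminate (2,0): mult=1, new row 2: (0, 4, 2, 5); set L[2][0]=1
  eliminate (3,0): mult=4, new row 3: (0, 1, 4, 6); set L[3][0]=4
k=1: U[1][1]=4
  eliminate (2,1): mult=1, new row 2: (0, 0, 3, 3); set L[2][1]=1
  eliminate (3,1): mult=2, new row 3: (0, 0, 6, 2); set L[3][1]=2
k=2: U[2][2]=3
  eliminate (3,2): mult=2, new row 3: (0, 0, 0, 3); set L[3][2]=2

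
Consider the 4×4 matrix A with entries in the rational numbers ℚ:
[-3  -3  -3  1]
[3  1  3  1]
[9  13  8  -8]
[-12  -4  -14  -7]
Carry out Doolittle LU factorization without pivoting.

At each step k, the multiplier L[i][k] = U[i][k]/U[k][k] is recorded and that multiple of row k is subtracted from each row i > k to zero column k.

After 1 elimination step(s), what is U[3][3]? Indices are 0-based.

U[3][3] = -11

[col 0] pivot -3
  R1 -= -1*R0 → (0, -2, 0, 2)  (L[1][0] := -1)
  R2 -= -3*R0 → (0, 4, -1, -5)  (L[2][0] := -3)
  R3 -= 4*R0 → (0, 8, -2, -11)  (L[3][0] := 4)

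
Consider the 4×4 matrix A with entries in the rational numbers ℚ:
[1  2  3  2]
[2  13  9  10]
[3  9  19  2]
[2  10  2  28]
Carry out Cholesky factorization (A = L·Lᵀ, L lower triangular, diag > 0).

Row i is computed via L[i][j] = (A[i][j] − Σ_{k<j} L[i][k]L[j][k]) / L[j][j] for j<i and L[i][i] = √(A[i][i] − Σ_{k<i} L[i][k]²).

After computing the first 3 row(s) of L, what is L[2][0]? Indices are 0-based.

Step 1: L[0][0] = √(1) = 1.
  L[1][0] = (2) / L[0][0] = 2.
Step 2: L[1][1] = √(9) = 3.
  L[2][0] = (3) / L[0][0] = 3.
  L[2][1] = (3) / L[1][1] = 1.
Step 3: L[2][2] = √(9) = 3.

L[2][0] = 3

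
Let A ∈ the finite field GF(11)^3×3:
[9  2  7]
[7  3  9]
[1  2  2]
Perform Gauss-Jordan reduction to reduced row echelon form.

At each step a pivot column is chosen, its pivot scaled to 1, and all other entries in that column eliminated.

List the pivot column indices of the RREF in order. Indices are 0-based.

pivot columns: 0, 1, 2

pivot(0,0)=9: scale R0 → (1, 10, 2)
  clear (1,0): R1 −= (7)R0 → (0, 10, 6)
  clear (2,0): R2 −= (1)R0 → (0, 3, 0)
pivot(1,1)=10: scale R1 → (0, 1, 5)
  clear (0,1): R0 −= (10)R1 → (1, 0, 7)
  clear (2,1): R2 −= (3)R1 → (0, 0, 7)
pivot(2,2)=7: scale R2 → (0, 0, 1)
  clear (0,2): R0 −= (7)R2 → (1, 0, 0)
  clear (1,2): R1 −= (5)R2 → (0, 1, 0)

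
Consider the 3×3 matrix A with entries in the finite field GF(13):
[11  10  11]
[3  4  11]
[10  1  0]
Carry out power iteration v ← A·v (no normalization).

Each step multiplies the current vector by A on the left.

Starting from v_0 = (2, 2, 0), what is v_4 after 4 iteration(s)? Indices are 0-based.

v_0 = (2, 2, 0).
v_1 = A·v_0 = (3, 1, 9).
v_2 = A·v_1 = (12, 8, 5).
v_3 = A·v_2 = (7, 6, 11).
v_4 = A·v_3 = (11, 10, 11).

v_4 = (11, 10, 11)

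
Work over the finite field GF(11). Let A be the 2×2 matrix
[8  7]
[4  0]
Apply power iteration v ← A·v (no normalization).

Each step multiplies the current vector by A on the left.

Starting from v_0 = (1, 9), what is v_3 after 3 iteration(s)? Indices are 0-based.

v_3 = (2, 8)

v_0 = (1, 9).
v_1 = A·v_0 = (5, 4).
v_2 = A·v_1 = (2, 9).
v_3 = A·v_2 = (2, 8).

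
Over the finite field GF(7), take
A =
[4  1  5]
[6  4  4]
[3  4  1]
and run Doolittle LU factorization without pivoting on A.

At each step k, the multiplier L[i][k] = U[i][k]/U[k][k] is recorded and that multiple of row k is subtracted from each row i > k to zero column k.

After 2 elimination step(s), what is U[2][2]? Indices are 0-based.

U[2][2] = 6

[col 0] pivot 4
  R1 -= 5*R0 → (0, 6, 0)  (L[1][0] := 5)
  R2 -= 6*R0 → (0, 5, 6)  (L[2][0] := 6)
[col 1] pivot 6
  R2 -= 2*R1 → (0, 0, 6)  (L[2][1] := 2)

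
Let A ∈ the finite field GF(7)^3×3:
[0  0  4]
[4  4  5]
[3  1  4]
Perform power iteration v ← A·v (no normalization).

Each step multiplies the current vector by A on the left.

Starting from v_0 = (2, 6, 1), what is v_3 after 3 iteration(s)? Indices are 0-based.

v_3 = (4, 5, 6)

v_0 = (2, 6, 1).
v_1 = A·v_0 = (4, 2, 2).
v_2 = A·v_1 = (1, 6, 1).
v_3 = A·v_2 = (4, 5, 6).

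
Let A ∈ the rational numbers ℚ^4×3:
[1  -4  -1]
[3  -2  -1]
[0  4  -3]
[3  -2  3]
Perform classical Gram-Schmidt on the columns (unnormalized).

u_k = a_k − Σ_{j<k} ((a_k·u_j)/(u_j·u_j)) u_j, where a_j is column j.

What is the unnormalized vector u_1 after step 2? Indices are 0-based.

u_1 = (-60/19, 10/19, 4, 10/19)

Step 1: u_0 = a_0 = (1, 3, 0, 3).
Step 2: u_1 = a_1 − (-16/19)·u_0 = (-60/19, 10/19, 4, 10/19).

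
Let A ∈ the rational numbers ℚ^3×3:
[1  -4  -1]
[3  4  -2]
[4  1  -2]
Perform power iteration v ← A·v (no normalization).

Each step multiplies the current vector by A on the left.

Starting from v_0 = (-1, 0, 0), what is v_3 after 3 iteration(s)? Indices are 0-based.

v_3 = (42, 15, 51)

v_0 = (-1, 0, 0).
v_1 = A·v_0 = (-1, -3, -4).
v_2 = A·v_1 = (15, -7, 1).
v_3 = A·v_2 = (42, 15, 51).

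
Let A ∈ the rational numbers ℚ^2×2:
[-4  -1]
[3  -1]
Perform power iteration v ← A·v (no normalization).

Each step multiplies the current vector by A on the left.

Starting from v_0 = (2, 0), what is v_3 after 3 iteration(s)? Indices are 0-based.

v_3 = (-74, 108)

v_0 = (2, 0).
v_1 = A·v_0 = (-8, 6).
v_2 = A·v_1 = (26, -30).
v_3 = A·v_2 = (-74, 108).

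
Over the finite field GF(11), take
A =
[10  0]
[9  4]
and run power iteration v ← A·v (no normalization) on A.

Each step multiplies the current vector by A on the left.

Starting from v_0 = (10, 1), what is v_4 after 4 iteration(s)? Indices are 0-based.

v_0 = (10, 1).
v_1 = A·v_0 = (1, 6).
v_2 = A·v_1 = (10, 0).
v_3 = A·v_2 = (1, 2).
v_4 = A·v_3 = (10, 6).

v_4 = (10, 6)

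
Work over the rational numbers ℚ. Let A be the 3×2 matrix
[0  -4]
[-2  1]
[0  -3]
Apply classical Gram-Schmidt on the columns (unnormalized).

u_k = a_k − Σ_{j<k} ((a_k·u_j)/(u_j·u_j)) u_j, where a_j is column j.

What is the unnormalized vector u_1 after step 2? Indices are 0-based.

Step 1: u_0 = a_0 = (0, -2, 0).
Step 2: u_1 = a_1 − (-1/2)·u_0 = (-4, 0, -3).

u_1 = (-4, 0, -3)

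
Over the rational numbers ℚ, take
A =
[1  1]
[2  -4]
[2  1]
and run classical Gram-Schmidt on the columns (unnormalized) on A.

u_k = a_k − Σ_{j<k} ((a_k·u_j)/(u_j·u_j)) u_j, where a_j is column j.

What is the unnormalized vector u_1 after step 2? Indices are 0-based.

Step 1: u_0 = a_0 = (1, 2, 2).
Step 2: u_1 = a_1 − (-5/9)·u_0 = (14/9, -26/9, 19/9).

u_1 = (14/9, -26/9, 19/9)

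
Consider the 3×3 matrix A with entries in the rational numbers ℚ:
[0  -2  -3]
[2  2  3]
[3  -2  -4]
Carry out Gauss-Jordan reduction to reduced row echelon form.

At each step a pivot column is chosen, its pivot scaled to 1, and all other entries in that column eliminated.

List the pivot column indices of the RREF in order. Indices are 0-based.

step 1: exchange rows 0,1
step 1: normalize row 0 (÷2) = (1, 1, 3/2)
  row 2: subtract 3×row0 = (0, -5, -17/2)
step 2: normalize row 1 (÷-2) = (0, 1, 3/2)
  row 0: subtract 1×row1 = (1, 0, 0)
  row 2: subtract -5×row1 = (0, 0, -1)
step 3: normalize row 2 (÷-1) = (0, 0, 1)
  row 1: subtract 3/2×row2 = (0, 1, 0)

pivot columns: 0, 1, 2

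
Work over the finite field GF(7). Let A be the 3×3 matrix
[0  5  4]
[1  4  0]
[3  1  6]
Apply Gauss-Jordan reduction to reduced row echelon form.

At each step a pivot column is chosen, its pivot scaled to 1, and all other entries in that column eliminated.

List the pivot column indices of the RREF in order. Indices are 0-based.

step 1: exchange rows 0,1
step 1: normalize row 0 (÷1) = (1, 4, 0)
  row 2: subtract 3×row0 = (0, 3, 6)
step 2: normalize row 1 (÷5) = (0, 1, 5)
  row 0: subtract 4×row1 = (1, 0, 1)
  row 2: subtract 3×row1 = (0, 0, 5)
step 3: normalize row 2 (÷5) = (0, 0, 1)
  row 0: subtract 1×row2 = (1, 0, 0)
  row 1: subtract 5×row2 = (0, 1, 0)

pivot columns: 0, 1, 2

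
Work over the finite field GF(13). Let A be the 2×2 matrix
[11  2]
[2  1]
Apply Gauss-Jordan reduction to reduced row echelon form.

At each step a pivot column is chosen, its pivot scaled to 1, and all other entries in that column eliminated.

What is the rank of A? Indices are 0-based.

step 1: normalize row 0 (÷11) = (1, 12)
  row 1: subtract 2×row0 = (0, 3)
step 2: normalize row 1 (÷3) = (0, 1)
  row 0: subtract 12×row1 = (1, 0)

rank = 2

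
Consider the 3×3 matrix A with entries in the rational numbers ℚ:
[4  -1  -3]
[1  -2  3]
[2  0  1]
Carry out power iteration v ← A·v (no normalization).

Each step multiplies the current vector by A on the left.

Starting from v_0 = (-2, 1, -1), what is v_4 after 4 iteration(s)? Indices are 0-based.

v_0 = (-2, 1, -1).
v_1 = A·v_0 = (-6, -7, -5).
v_2 = A·v_1 = (-2, -7, -17).
v_3 = A·v_2 = (50, -39, -21).
v_4 = A·v_3 = (302, 65, 79).

v_4 = (302, 65, 79)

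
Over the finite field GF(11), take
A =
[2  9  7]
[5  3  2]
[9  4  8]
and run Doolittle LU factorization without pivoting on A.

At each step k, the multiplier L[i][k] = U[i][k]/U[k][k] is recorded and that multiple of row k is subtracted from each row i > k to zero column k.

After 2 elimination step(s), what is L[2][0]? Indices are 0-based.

[col 0] pivot 2
  R1 -= 8*R0 → (0, 8, 1)  (L[1][0] := 8)
  R2 -= 10*R0 → (0, 2, 4)  (L[2][0] := 10)
[col 1] pivot 8
  R2 -= 3*R1 → (0, 0, 1)  (L[2][1] := 3)

L[2][0] = 10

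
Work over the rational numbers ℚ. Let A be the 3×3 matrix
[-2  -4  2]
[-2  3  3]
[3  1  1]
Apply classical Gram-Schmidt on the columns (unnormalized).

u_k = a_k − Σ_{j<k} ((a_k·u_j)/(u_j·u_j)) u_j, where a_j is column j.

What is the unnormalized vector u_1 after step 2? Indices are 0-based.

Step 1: u_0 = a_0 = (-2, -2, 3).
Step 2: u_1 = a_1 − (5/17)·u_0 = (-58/17, 61/17, 2/17).

u_1 = (-58/17, 61/17, 2/17)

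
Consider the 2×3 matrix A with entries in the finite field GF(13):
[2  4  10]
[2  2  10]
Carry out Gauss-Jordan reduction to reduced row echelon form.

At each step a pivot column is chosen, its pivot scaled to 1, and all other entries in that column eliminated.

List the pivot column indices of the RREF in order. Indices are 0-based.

[1] R0 /= 2  ⇒  (1, 2, 5)
     R1 -= 2·R0  ⇒  (0, 11, 0)
[2] R1 /= 11  ⇒  (0, 1, 0)
     R0 -= 2·R1  ⇒  (1, 0, 5)

pivot columns: 0, 1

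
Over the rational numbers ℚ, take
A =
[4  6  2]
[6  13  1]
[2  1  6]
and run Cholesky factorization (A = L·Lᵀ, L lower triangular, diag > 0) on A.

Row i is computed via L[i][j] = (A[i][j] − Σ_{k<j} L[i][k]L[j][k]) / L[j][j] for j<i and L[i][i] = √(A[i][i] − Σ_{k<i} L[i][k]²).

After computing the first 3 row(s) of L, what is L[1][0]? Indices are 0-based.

L[1][0] = 3

Step 1: L[0][0] = √(4) = 2.
  L[1][0] = (6) / L[0][0] = 3.
Step 2: L[1][1] = √(4) = 2.
  L[2][0] = (2) / L[0][0] = 1.
  L[2][1] = (-2) / L[1][1] = -1.
Step 3: L[2][2] = √(4) = 2.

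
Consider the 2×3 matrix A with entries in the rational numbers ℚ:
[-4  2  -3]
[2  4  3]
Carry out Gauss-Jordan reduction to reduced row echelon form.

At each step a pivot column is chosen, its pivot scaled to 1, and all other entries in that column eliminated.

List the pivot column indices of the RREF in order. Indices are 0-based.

pivot columns: 0, 1

[1] R0 /= -4  ⇒  (1, -1/2, 3/4)
     R1 -= 2·R0  ⇒  (0, 5, 3/2)
[2] R1 /= 5  ⇒  (0, 1, 3/10)
     R0 -= -1/2·R1  ⇒  (1, 0, 9/10)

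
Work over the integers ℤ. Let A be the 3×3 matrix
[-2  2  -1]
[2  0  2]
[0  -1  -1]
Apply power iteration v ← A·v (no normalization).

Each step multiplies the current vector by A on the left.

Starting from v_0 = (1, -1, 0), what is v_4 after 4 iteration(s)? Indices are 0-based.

v_4 = (85, -44, -25)

v_0 = (1, -1, 0).
v_1 = A·v_0 = (-4, 2, 1).
v_2 = A·v_1 = (11, -6, -3).
v_3 = A·v_2 = (-31, 16, 9).
v_4 = A·v_3 = (85, -44, -25).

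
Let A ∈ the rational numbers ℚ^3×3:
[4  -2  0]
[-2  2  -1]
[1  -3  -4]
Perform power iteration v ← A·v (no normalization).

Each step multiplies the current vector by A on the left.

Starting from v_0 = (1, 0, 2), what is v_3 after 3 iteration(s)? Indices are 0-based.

v_0 = (1, 0, 2).
v_1 = A·v_0 = (4, -4, -7).
v_2 = A·v_1 = (24, -9, 44).
v_3 = A·v_2 = (114, -110, -125).

v_3 = (114, -110, -125)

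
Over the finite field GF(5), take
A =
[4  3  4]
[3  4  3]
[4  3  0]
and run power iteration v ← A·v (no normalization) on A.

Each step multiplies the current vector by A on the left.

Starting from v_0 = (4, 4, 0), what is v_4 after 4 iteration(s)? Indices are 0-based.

v_4 = (3, 2, 0)

v_0 = (4, 4, 0).
v_1 = A·v_0 = (3, 3, 3).
v_2 = A·v_1 = (3, 0, 1).
v_3 = A·v_2 = (1, 2, 2).
v_4 = A·v_3 = (3, 2, 0).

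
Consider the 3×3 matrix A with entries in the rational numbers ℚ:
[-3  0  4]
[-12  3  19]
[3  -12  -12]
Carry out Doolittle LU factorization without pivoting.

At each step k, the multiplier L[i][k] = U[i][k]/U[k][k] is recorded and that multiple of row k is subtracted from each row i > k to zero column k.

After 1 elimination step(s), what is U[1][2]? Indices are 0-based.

U[1][2] = 3

[col 0] pivot -3
  R1 -= 4*R0 → (0, 3, 3)  (L[1][0] := 4)
  R2 -= -1*R0 → (0, -12, -8)  (L[2][0] := -1)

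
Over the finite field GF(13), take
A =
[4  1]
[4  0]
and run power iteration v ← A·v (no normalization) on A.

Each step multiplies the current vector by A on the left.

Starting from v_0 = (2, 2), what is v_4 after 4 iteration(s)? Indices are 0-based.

v_0 = (2, 2).
v_1 = A·v_0 = (10, 8).
v_2 = A·v_1 = (9, 1).
v_3 = A·v_2 = (11, 10).
v_4 = A·v_3 = (2, 5).

v_4 = (2, 5)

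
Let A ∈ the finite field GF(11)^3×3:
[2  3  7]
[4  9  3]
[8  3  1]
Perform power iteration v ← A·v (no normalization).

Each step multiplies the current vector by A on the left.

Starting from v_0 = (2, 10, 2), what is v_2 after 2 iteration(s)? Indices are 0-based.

v_2 = (7, 7, 7)

v_0 = (2, 10, 2).
v_1 = A·v_0 = (4, 5, 4).
v_2 = A·v_1 = (7, 7, 7).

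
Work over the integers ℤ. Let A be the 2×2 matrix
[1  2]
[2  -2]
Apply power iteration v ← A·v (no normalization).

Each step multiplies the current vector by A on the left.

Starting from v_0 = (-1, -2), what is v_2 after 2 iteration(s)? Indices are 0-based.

v_0 = (-1, -2).
v_1 = A·v_0 = (-5, 2).
v_2 = A·v_1 = (-1, -14).

v_2 = (-1, -14)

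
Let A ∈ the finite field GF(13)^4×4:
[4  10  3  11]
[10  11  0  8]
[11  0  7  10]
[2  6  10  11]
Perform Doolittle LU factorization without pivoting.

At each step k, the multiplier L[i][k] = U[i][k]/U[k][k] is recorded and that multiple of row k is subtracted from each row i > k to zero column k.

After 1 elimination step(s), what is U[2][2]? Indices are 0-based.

U[2][2] = 2

k=0: U[0][0]=4
  eliminate (1,0): mult=9, new row 1: (0, 12, 12, 0); set L[1][0]=9
  eliminate (2,0): mult=6, new row 2: (0, 5, 2, 9); set L[2][0]=6
  eliminate (3,0): mult=7, new row 3: (0, 1, 2, 12); set L[3][0]=7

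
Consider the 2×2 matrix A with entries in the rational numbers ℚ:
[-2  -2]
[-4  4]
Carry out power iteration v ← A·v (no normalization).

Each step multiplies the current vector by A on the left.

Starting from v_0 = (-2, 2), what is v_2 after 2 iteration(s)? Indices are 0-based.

v_0 = (-2, 2).
v_1 = A·v_0 = (0, 16).
v_2 = A·v_1 = (-32, 64).

v_2 = (-32, 64)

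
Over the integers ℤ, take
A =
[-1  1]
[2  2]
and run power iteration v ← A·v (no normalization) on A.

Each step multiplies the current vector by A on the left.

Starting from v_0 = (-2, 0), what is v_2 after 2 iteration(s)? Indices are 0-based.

v_2 = (-6, -4)

v_0 = (-2, 0).
v_1 = A·v_0 = (2, -4).
v_2 = A·v_1 = (-6, -4).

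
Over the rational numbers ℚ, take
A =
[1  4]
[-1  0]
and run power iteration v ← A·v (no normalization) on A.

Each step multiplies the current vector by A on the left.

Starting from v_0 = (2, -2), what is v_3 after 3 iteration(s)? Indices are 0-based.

v_3 = (10, 14)

v_0 = (2, -2).
v_1 = A·v_0 = (-6, -2).
v_2 = A·v_1 = (-14, 6).
v_3 = A·v_2 = (10, 14).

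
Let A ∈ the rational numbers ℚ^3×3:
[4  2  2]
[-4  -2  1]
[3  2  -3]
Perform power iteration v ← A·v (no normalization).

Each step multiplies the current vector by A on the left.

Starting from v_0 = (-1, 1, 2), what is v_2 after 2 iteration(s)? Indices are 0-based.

v_0 = (-1, 1, 2).
v_1 = A·v_0 = (2, 4, -7).
v_2 = A·v_1 = (2, -23, 35).

v_2 = (2, -23, 35)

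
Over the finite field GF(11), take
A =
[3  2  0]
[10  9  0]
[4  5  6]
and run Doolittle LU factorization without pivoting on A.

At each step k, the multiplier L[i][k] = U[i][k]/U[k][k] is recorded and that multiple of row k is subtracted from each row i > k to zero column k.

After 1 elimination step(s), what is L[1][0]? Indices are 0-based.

[col 0] pivot 3
  R1 -= 7*R0 → (0, 6, 0)  (L[1][0] := 7)
  R2 -= 5*R0 → (0, 6, 6)  (L[2][0] := 5)

L[1][0] = 7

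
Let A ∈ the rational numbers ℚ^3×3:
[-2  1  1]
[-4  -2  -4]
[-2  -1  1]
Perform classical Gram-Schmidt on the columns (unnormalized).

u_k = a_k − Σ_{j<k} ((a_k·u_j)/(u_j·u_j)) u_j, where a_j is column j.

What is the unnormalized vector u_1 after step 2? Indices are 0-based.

u_1 = (5/3, -2/3, -1/3)

Step 1: u_0 = a_0 = (-2, -4, -2).
Step 2: u_1 = a_1 − (1/3)·u_0 = (5/3, -2/3, -1/3).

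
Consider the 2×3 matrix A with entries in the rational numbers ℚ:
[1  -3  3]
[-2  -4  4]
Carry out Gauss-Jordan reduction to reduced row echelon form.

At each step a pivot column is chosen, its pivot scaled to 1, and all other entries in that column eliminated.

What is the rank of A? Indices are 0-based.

[1] R0 /= 1  ⇒  (1, -3, 3)
     R1 -= -2·R0  ⇒  (0, -10, 10)
[2] R1 /= -10  ⇒  (0, 1, -1)
     R0 -= -3·R1  ⇒  (1, 0, 0)

rank = 2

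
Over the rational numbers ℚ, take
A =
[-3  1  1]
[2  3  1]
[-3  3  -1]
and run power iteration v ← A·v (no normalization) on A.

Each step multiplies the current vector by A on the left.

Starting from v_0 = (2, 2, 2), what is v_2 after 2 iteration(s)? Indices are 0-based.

v_0 = (2, 2, 2).
v_1 = A·v_0 = (-2, 12, -2).
v_2 = A·v_1 = (16, 30, 44).

v_2 = (16, 30, 44)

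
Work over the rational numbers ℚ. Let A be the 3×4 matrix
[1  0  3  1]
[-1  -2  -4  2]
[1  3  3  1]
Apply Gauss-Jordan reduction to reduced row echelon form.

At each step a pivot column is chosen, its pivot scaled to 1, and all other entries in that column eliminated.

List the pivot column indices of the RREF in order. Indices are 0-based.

pivot columns: 0, 1, 2

step 1: normalize row 0 (÷1) = (1, 0, 3, 1)
  row 1: subtract -1×row0 = (0, -2, -1, 3)
  row 2: subtract 1×row0 = (0, 3, 0, 0)
step 2: normalize row 1 (÷-2) = (0, 1, 1/2, -3/2)
  row 2: subtract 3×row1 = (0, 0, -3/2, 9/2)
step 3: normalize row 2 (÷-3/2) = (0, 0, 1, -3)
  row 0: subtract 3×row2 = (1, 0, 0, 10)
  row 1: subtract 1/2×row2 = (0, 1, 0, 0)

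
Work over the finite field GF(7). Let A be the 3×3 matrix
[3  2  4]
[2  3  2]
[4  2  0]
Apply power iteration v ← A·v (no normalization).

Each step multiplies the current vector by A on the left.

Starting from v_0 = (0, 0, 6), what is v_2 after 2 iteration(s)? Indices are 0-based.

v_0 = (0, 0, 6).
v_1 = A·v_0 = (3, 5, 0).
v_2 = A·v_1 = (5, 0, 1).

v_2 = (5, 0, 1)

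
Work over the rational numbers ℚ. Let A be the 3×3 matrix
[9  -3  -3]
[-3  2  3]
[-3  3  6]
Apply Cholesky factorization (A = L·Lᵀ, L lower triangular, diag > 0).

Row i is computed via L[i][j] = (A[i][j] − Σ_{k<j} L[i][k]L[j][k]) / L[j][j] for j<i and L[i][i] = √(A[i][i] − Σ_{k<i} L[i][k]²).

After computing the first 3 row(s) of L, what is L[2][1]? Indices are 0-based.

L[2][1] = 2

Step 1: L[0][0] = √(9) = 3.
  L[1][0] = (-3) / L[0][0] = -1.
Step 2: L[1][1] = √(1) = 1.
  L[2][0] = (-3) / L[0][0] = -1.
  L[2][1] = (2) / L[1][1] = 2.
Step 3: L[2][2] = √(1) = 1.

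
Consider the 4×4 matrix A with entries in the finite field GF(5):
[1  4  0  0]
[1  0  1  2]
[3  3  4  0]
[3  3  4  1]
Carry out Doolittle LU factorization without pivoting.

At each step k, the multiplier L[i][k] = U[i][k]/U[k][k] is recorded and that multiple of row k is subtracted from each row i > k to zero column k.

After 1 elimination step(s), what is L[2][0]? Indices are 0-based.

L[2][0] = 3

k=0: U[0][0]=1
  eliminate (1,0): mult=1, new row 1: (0, 1, 1, 2); set L[1][0]=1
  eliminate (2,0): mult=3, new row 2: (0, 1, 4, 0); set L[2][0]=3
  eliminate (3,0): mult=3, new row 3: (0, 1, 4, 1); set L[3][0]=3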